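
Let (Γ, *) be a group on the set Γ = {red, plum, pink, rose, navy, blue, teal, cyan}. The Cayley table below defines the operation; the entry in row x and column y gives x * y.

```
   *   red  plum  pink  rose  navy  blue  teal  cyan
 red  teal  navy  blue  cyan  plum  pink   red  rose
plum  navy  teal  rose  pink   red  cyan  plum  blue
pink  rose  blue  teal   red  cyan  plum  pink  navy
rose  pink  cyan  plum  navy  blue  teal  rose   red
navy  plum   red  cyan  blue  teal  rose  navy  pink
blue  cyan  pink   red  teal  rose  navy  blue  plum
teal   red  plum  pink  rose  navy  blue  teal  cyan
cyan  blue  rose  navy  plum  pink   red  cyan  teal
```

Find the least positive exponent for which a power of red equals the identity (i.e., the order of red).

The identity element is teal (its row matches the header).
red^1 = red
red^2 = red * red = teal
The first power of red equal to the identity is red^2, so ord(red) = 2.

2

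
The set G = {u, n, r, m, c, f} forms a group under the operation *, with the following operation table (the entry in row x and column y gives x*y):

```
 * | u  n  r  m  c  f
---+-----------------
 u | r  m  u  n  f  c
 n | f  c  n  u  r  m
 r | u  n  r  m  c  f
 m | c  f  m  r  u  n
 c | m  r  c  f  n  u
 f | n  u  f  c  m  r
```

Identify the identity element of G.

The identity e satisfies e*x = x for all x, so its row in the table reproduces the column headers.
Row r reads: u, n, r, m, c, f — exactly the header order. So r is the identity.

r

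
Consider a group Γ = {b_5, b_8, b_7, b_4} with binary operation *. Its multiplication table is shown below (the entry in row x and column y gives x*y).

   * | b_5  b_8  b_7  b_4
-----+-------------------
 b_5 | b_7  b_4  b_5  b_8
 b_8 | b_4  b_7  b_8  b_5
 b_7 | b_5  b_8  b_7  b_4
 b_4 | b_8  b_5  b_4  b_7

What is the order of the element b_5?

2

The identity element is b_7 (its row matches the header).
b_5^1 = b_5
b_5^2 = b_5*b_5 = b_7
The first power of b_5 equal to the identity is b_5^2, so ord(b_5) = 2.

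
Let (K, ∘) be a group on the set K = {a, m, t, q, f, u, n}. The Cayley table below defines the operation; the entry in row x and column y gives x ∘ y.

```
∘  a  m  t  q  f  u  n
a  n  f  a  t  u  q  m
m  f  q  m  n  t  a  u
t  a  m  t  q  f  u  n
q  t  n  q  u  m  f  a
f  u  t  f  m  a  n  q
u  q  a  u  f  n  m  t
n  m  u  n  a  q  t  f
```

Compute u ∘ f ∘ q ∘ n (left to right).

m

u ∘ f = n
n ∘ q = a
a ∘ n = m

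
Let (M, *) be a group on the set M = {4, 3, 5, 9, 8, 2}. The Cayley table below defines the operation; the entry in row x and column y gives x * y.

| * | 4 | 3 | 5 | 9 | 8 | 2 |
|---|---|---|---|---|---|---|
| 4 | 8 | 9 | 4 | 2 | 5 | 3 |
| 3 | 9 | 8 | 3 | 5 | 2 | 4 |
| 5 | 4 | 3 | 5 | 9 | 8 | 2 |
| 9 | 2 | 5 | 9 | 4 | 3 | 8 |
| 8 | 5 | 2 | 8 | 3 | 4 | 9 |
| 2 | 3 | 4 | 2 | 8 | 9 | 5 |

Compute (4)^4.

4

4^1 = 4
4^2 = 4 * 4 = 8
4^3 = 8 * 4 = 5
4^4 = 5 * 4 = 4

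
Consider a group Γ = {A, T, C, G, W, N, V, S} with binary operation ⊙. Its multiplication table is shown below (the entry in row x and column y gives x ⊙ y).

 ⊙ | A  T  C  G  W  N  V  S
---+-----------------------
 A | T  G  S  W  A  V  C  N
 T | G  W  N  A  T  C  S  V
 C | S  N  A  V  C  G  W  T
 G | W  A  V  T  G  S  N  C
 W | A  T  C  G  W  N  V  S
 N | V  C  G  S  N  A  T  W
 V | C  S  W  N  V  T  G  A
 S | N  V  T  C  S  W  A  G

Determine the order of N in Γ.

8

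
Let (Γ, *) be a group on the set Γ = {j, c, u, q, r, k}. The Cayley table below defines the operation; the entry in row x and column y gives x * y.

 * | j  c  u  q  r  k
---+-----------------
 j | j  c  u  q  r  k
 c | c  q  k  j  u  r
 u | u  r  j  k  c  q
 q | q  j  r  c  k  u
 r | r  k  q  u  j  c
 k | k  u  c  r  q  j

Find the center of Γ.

{j}

An element z is central iff its row equals its column in the table.
For r: r * q = u ≠ k = q * r, so r ∉ Z.
Checking each element this way leaves Z(Γ) = {j}.
(Structurally, Γ here is isomorphic to the symmetric group S_3.)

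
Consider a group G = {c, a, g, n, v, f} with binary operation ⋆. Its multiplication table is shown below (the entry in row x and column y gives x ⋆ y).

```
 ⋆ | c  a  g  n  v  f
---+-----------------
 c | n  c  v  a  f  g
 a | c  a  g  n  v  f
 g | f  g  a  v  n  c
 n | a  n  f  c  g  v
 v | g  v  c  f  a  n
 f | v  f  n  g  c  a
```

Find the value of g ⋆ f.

c

Read row g, column f: g ⋆ f = c.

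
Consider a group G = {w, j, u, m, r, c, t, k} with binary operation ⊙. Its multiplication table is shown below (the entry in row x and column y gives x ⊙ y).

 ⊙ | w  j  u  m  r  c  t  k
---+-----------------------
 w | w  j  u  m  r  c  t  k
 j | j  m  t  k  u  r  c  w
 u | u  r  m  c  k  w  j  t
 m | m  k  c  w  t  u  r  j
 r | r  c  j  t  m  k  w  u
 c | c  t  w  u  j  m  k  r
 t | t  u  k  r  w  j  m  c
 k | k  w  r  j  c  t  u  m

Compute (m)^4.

m^1 = m
m^2 = m ⊙ m = w
m^3 = w ⊙ m = m
m^4 = m ⊙ m = w

w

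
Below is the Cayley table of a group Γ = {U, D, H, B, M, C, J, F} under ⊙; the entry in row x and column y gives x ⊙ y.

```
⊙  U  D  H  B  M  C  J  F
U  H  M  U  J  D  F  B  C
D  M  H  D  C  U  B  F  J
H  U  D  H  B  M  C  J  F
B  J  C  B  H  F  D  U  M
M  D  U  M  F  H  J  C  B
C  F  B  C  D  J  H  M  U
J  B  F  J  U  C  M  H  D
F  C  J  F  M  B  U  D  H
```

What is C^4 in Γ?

H

C^1 = C
C^2 = C ⊙ C = H
C^3 = H ⊙ C = C
C^4 = C ⊙ C = H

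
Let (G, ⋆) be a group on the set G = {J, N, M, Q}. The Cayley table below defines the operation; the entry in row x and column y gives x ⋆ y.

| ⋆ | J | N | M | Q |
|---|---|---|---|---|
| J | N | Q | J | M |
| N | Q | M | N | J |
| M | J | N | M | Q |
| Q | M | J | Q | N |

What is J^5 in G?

J

J^1 = J
J^2 = J ⋆ J = N
J^3 = N ⋆ J = Q
J^4 = Q ⋆ J = M
J^5 = M ⋆ J = J
(Structurally, G here is isomorphic to the cyclic group Z_4.)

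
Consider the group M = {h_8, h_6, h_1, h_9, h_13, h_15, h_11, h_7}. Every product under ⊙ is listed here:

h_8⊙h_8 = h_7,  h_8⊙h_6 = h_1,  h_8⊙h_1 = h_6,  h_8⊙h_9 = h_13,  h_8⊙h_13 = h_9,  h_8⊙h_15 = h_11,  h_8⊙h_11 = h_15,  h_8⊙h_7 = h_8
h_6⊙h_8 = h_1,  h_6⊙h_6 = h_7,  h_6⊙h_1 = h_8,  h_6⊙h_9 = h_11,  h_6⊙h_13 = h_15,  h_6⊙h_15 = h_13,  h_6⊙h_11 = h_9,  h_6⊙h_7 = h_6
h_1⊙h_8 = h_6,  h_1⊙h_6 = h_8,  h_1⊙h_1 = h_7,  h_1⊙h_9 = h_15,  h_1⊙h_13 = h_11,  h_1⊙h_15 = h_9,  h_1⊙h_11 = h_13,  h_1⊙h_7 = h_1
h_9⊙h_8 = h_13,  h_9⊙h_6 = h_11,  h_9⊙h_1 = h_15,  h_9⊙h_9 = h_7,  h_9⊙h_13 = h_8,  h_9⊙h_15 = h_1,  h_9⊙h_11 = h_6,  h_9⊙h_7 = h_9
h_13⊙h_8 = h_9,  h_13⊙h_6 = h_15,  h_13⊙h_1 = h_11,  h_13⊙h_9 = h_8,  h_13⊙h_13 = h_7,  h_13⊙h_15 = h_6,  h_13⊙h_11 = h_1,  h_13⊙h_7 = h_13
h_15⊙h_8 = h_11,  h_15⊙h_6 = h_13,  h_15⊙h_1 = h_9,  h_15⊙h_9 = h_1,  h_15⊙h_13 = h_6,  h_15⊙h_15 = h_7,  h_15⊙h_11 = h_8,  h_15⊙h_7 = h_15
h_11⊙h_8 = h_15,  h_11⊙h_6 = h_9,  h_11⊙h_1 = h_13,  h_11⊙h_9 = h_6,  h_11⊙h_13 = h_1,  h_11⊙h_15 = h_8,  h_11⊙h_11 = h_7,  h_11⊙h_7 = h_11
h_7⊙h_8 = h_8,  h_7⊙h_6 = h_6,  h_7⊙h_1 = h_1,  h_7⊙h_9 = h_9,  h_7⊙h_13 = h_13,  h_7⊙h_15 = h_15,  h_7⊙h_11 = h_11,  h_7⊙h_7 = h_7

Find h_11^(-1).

First locate the identity: row h_7 matches the header, so h_7 is the identity.
Scan row h_11 for h_7: h_11 ⊙ h_11 = h_7. Hence h_11^(-1) = h_11.
(Structurally, M here is isomorphic to the elementary abelian group (Z_2)^3.)

h_11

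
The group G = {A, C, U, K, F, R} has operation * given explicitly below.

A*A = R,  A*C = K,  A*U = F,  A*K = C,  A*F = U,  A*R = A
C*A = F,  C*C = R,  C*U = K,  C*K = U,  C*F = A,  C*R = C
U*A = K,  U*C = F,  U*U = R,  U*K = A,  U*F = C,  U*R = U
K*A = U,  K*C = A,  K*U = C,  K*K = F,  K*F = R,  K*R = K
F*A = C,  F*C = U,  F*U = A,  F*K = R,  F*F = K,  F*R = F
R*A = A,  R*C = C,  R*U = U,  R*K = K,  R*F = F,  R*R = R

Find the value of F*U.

Read row F, column U: F*U = A.
(Structurally, G here is isomorphic to the symmetric group S_3.)

A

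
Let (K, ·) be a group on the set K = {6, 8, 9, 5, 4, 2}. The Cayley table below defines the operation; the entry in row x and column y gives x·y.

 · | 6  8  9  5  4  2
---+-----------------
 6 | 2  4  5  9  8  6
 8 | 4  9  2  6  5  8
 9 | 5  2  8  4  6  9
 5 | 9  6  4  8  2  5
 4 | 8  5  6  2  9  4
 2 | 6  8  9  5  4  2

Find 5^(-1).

First locate the identity: row 2 matches the header, so 2 is the identity.
Scan row 5 for 2: 5·4 = 2. Hence 5^(-1) = 4.

4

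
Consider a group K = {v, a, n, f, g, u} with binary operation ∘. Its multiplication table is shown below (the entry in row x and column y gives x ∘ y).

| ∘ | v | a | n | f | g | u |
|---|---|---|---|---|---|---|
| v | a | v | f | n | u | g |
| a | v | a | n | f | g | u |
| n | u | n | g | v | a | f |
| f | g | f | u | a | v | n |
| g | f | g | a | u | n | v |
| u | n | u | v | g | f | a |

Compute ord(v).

2

The identity element is a (its row matches the header).
v^1 = v
v^2 = v ∘ v = a
The first power of v equal to the identity is v^2, so ord(v) = 2.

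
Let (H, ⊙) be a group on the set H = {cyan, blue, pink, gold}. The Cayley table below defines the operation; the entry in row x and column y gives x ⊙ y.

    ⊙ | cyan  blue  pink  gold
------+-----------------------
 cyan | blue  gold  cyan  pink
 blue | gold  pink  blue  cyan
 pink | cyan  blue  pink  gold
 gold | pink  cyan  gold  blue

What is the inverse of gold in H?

cyan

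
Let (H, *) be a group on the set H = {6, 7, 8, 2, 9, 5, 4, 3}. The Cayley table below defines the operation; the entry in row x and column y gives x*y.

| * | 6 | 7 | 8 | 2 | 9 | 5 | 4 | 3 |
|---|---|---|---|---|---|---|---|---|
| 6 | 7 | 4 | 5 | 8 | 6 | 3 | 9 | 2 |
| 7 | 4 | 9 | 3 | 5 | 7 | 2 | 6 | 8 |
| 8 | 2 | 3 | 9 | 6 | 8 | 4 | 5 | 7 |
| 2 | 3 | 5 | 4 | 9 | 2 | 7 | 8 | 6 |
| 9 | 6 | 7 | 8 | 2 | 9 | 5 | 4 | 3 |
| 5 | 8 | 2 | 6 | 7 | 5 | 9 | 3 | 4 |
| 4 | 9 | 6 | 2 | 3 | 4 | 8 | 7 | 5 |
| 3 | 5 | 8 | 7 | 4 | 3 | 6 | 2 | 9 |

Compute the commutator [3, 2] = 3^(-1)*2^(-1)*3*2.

7

Identity is 9; from the table 3^(-1) = 3 and 2^(-1) = 2.
3*2 = 4
4*3 = 5
5*2 = 7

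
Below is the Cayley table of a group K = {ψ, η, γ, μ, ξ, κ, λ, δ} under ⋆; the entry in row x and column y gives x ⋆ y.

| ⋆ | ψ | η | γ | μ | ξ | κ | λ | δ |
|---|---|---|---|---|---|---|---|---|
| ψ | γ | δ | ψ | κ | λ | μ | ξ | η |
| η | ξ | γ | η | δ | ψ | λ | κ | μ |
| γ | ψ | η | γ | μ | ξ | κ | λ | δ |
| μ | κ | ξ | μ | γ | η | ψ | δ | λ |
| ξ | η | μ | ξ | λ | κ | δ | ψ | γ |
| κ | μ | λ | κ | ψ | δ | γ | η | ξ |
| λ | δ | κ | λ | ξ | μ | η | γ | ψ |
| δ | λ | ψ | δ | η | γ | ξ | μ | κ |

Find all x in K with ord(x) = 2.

Identity is γ. Compute the order of each non-identity element by repeated multiplication:
  ψ: ψ → γ  (order 2)
  η: η → γ  (order 2)
  μ: μ → γ  (order 2)
  ξ: ξ → κ → δ → γ  (order 4)
  κ: κ → γ  (order 2)
  λ: λ → γ  (order 2)
  δ: δ → κ → ξ → γ  (order 4)
Elements of order 2: {η, κ, λ, μ, ψ}.

{η, κ, λ, μ, ψ}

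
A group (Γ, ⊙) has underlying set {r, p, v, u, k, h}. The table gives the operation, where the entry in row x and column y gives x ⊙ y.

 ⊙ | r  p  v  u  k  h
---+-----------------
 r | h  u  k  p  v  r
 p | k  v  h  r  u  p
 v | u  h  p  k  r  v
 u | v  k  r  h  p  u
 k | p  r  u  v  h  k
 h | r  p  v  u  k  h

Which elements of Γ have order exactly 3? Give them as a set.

{p, v}

Identity is h. Compute the order of each non-identity element by repeated multiplication:
  r: r → h  (order 2)
  p: p → v → h  (order 3)
  v: v → p → h  (order 3)
  u: u → h  (order 2)
  k: k → h  (order 2)
Elements of order 3: {p, v}.
(Structurally, Γ here is isomorphic to the symmetric group S_3.)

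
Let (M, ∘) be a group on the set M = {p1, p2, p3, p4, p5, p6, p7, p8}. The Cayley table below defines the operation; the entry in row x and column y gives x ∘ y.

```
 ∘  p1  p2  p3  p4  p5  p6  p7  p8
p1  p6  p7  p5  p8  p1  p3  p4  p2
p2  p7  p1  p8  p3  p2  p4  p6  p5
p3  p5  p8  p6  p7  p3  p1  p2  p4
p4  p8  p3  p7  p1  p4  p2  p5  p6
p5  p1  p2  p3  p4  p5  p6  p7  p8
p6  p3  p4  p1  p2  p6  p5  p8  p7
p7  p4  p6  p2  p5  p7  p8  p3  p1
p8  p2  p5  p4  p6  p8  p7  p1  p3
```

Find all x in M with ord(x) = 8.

{p2, p4, p7, p8}

Identity is p5. Compute the order of each non-identity element by repeated multiplication:
  p1: p1 → p6 → p3 → p5  (order 4)
  p2: p2 → p1 → p7 → p6 → p4 → p3 → p8 → p5  (order 8)
  p3: p3 → p6 → p1 → p5  (order 4)
  p4: p4 → p1 → p8 → p6 → p2 → p3 → p7 → p5  (order 8)
  p6: p6 → p5  (order 2)
  p7: p7 → p3 → p2 → p6 → p8 → p1 → p4 → p5  (order 8)
  p8: p8 → p3 → p4 → p6 → p7 → p1 → p2 → p5  (order 8)
Elements of order 8: {p2, p4, p7, p8}.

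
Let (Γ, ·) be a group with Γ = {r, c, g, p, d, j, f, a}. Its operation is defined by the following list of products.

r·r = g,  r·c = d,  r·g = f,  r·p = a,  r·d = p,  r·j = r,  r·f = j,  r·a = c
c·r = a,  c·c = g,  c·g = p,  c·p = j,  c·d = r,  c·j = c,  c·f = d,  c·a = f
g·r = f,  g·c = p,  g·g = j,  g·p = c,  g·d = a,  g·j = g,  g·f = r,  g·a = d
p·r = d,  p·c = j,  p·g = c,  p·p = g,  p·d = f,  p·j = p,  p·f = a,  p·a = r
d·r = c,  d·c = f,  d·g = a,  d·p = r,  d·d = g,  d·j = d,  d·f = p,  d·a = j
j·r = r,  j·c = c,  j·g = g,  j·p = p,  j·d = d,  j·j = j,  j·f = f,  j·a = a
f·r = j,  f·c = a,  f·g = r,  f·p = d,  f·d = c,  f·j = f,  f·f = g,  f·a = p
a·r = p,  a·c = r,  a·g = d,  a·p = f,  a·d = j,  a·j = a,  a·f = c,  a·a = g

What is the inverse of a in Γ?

First locate the identity: row j matches the header, so j is the identity.
Scan row a for j: a·d = j. Hence a^(-1) = d.
(Structurally, Γ here is isomorphic to the quaternion group Q_8.)

d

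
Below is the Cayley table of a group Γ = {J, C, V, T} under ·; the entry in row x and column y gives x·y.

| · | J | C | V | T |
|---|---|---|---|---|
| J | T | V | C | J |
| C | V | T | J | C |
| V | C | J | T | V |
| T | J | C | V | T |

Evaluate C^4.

C^1 = C
C^2 = C·C = T
C^3 = T·C = C
C^4 = C·C = T

T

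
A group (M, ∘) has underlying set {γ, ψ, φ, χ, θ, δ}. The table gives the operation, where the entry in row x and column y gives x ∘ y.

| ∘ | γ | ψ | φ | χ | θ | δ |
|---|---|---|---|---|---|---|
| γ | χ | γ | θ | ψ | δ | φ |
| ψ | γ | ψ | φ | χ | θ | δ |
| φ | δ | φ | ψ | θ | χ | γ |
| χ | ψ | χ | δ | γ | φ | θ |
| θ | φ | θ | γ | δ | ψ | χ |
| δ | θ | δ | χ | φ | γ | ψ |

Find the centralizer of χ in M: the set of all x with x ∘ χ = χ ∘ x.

Compare row χ with column χ entry by entry.
γ ∘ χ = ψ = χ ∘ γ, so γ commutes with χ.
φ ∘ χ = θ but χ ∘ φ = δ, so φ does not.
Collecting the elements that commute with χ: C(χ) = {γ, χ, ψ}.

{γ, χ, ψ}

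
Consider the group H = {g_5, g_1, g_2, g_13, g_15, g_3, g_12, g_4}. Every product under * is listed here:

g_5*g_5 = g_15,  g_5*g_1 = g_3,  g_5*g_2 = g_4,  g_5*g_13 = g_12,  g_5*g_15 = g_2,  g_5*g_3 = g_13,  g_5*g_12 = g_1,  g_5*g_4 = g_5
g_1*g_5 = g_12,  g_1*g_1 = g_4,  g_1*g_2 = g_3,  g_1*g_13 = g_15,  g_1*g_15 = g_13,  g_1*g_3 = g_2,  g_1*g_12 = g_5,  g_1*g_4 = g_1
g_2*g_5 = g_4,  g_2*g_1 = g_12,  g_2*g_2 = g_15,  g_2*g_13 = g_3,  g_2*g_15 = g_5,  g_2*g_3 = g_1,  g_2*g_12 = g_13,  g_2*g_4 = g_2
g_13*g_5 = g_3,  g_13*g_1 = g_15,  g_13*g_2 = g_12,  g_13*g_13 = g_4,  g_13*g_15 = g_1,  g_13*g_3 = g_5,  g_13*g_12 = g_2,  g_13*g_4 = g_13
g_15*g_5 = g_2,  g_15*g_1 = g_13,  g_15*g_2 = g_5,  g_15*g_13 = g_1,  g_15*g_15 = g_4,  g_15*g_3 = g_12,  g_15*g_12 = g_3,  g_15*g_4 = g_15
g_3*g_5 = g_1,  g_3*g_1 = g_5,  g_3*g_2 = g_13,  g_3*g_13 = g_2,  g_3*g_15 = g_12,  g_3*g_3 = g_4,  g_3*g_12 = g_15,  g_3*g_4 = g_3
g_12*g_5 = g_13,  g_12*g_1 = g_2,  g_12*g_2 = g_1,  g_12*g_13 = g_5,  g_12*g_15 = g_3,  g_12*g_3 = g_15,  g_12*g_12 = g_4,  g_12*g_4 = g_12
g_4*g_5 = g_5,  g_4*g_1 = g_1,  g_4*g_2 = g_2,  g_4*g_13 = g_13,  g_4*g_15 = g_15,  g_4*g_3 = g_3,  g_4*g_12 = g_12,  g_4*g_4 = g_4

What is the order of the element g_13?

2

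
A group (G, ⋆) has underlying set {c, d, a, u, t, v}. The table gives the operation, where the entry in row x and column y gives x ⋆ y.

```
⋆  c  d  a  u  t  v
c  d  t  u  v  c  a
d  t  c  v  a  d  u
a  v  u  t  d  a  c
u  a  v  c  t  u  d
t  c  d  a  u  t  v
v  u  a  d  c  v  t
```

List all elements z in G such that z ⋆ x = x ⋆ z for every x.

{t}

An element z is central iff its row equals its column in the table.
For u: u ⋆ c = a ≠ v = c ⋆ u, so u ∉ Z.
Checking each element this way leaves Z(G) = {t}.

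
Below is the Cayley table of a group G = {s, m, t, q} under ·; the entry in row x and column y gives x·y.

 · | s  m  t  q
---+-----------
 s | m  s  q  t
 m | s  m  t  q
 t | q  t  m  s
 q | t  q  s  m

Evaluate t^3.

t

t^1 = t
t^2 = t·t = m
t^3 = m·t = t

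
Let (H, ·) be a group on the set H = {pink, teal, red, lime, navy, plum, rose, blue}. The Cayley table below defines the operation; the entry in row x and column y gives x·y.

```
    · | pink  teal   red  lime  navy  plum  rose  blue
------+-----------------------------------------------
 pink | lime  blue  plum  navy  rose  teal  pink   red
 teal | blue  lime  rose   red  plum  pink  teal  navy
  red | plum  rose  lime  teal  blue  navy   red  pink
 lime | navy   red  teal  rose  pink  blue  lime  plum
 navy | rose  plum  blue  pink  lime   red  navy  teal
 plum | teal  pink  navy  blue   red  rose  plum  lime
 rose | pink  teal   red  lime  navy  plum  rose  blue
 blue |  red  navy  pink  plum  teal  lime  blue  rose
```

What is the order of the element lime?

2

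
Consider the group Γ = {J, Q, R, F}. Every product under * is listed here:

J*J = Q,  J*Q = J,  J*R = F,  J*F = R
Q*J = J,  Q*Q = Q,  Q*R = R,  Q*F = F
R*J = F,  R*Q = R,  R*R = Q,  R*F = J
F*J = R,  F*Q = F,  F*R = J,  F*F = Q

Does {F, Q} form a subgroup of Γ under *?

{F, Q} contains the identity Q.
Checking products: every product of two elements of {F, Q} (read from the table) lies in {F, Q}, so the set is closed.
In a finite group, a nonempty closed subset is a subgroup. So {F, Q} ≤ Γ.
(Structurally, Γ here is isomorphic to the Klein four-group V_4.)

Yes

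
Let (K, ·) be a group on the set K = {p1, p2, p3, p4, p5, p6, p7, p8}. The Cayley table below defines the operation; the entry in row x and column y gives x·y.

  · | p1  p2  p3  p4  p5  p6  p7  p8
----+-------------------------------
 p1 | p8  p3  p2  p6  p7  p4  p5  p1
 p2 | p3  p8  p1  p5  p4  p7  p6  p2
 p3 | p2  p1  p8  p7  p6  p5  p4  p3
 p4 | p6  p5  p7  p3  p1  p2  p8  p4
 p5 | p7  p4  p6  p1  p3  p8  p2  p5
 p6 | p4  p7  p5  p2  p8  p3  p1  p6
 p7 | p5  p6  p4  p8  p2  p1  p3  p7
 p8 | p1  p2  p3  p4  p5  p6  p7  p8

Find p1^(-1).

p1

First locate the identity: row p8 matches the header, so p8 is the identity.
Scan row p1 for p8: p1·p1 = p8. Hence p1^(-1) = p1.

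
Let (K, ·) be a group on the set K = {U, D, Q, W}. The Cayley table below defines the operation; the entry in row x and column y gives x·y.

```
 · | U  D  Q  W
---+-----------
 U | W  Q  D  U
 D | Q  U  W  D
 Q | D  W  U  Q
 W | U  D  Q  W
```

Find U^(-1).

U

First locate the identity: row W matches the header, so W is the identity.
Scan row U for W: U·U = W. Hence U^(-1) = U.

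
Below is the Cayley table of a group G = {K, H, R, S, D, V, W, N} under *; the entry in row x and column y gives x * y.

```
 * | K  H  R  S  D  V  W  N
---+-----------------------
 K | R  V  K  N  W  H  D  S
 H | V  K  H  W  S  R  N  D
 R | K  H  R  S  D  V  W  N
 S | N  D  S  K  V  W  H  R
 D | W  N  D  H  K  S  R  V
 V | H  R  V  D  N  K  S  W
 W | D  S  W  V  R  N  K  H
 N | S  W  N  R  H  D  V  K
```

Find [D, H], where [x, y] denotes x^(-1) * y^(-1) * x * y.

K

Identity is R; from the table D^(-1) = W and H^(-1) = V.
W * V = N
N * D = H
H * H = K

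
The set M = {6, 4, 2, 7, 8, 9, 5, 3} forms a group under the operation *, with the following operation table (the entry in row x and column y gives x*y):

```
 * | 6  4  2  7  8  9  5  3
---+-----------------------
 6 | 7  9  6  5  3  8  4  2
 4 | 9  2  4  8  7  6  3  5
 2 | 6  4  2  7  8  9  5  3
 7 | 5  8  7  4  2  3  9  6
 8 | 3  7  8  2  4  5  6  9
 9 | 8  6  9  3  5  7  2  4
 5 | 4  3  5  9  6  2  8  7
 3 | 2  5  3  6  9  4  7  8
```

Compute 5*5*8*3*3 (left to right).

5*5 = 8
8*8 = 4
4*3 = 5
5*3 = 7

7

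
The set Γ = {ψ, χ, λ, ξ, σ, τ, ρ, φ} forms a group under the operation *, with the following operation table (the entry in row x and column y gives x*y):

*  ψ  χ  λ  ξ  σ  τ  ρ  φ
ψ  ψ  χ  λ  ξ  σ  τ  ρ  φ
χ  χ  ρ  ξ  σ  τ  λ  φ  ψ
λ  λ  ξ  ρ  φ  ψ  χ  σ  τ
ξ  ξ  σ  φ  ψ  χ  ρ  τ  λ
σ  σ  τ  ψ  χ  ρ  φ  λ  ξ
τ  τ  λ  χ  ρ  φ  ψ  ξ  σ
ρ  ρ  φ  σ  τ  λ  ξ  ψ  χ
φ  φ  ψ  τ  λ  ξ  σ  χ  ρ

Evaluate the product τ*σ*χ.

ψ

τ*σ = φ
φ*χ = ψ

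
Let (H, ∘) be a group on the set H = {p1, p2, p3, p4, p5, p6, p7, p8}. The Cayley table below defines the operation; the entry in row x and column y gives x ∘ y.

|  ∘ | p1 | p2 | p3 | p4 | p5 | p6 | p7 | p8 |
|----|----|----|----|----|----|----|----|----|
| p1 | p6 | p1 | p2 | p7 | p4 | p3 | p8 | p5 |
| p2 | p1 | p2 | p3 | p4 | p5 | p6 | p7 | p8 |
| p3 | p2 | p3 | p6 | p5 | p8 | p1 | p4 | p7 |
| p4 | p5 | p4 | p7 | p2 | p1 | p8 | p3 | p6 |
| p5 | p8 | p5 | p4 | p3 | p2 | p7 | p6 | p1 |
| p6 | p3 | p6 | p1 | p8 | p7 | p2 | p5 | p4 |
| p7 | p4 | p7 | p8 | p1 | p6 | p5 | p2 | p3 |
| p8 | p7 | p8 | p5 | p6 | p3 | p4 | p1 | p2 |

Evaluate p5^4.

p5^1 = p5
p5^2 = p5 ∘ p5 = p2
p5^3 = p2 ∘ p5 = p5
p5^4 = p5 ∘ p5 = p2

p2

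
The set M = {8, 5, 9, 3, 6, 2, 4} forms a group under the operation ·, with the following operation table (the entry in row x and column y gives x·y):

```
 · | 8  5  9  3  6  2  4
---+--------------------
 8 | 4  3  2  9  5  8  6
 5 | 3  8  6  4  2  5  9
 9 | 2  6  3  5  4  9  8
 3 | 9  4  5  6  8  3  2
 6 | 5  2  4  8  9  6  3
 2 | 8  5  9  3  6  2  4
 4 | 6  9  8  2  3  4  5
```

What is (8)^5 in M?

3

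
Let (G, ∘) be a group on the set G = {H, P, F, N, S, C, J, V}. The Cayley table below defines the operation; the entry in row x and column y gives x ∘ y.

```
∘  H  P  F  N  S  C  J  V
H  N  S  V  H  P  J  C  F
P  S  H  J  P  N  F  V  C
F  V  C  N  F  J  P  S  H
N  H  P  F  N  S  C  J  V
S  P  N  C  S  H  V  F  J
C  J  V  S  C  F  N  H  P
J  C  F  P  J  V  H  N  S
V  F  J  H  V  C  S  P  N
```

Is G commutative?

No

S ∘ V = J but V ∘ S = C.
Since S and V do not commute, G is not abelian.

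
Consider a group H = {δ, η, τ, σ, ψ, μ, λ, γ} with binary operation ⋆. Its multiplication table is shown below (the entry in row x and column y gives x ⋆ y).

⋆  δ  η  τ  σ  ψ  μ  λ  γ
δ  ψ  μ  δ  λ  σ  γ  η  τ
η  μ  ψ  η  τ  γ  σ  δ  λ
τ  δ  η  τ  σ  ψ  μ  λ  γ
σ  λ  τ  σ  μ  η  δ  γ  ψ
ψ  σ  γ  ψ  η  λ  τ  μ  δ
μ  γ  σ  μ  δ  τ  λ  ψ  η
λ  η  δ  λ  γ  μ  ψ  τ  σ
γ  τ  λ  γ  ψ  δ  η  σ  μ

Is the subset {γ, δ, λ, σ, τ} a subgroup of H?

σ ⋆ σ = μ, which is not in {γ, δ, λ, σ, τ}.
The subset is not closed under ⋆, so it is not a subgroup.

No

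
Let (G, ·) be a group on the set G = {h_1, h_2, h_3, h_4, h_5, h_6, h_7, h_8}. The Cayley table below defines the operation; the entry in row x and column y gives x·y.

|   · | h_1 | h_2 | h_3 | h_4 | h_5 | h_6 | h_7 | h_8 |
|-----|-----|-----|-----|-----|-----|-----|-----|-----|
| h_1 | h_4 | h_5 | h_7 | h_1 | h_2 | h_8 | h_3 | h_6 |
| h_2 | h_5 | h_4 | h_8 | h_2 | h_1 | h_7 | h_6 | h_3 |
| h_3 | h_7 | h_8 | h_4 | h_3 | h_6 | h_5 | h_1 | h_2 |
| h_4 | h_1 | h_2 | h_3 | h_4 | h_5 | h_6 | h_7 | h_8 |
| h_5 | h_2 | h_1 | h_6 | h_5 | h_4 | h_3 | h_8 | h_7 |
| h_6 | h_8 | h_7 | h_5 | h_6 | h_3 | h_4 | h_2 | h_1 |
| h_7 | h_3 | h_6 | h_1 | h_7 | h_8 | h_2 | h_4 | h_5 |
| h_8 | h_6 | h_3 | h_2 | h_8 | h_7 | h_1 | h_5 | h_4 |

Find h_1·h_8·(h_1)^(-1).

The identity is h_4. In row h_1, the entry h_4 sits in column h_1, so h_1^(-1) = h_1.
h_1·h_8 = h_6
h_6·h_1 = h_8

h_8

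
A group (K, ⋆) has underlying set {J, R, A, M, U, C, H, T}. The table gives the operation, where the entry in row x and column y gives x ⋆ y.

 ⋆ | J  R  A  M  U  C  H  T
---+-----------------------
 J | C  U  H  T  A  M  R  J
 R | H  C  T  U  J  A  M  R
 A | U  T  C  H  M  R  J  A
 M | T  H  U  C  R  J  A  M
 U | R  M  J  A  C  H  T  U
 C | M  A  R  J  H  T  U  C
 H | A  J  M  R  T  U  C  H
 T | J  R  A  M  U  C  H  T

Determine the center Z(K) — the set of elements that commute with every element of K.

An element z is central iff its row equals its column in the table.
For H: H ⋆ R = J ≠ M = R ⋆ H, so H ∉ Z.
Checking each element this way leaves Z(K) = {C, T}.

{C, T}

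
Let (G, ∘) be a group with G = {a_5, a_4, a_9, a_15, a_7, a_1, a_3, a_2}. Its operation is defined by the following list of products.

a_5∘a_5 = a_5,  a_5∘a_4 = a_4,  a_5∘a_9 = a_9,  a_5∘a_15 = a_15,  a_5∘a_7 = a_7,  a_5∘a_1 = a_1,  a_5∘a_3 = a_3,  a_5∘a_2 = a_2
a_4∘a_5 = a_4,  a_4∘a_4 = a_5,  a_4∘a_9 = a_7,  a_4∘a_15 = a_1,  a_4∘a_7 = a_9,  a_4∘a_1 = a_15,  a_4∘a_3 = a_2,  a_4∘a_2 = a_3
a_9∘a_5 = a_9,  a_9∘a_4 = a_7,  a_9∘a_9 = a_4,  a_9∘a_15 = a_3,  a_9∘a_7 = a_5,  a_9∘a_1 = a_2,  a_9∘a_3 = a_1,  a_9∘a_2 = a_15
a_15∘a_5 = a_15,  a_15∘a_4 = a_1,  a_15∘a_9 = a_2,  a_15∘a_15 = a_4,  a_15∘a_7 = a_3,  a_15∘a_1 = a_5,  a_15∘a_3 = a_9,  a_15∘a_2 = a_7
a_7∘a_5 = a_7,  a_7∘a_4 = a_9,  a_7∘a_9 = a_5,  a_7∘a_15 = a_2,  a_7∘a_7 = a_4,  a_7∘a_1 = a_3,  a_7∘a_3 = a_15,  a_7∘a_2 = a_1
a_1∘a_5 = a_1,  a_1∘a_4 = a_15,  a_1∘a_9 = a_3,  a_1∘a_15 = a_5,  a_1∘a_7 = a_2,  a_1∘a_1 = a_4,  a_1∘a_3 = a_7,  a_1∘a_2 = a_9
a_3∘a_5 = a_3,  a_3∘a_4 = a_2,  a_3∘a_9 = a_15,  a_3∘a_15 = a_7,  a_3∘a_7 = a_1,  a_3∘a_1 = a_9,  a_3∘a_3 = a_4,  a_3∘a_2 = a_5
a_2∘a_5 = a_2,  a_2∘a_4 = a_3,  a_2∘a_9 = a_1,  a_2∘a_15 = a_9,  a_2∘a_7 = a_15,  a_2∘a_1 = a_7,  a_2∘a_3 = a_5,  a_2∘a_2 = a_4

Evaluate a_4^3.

a_4

a_4^1 = a_4
a_4^2 = a_4 ∘ a_4 = a_5
a_4^3 = a_5 ∘ a_4 = a_4
(Structurally, G here is isomorphic to the quaternion group Q_8.)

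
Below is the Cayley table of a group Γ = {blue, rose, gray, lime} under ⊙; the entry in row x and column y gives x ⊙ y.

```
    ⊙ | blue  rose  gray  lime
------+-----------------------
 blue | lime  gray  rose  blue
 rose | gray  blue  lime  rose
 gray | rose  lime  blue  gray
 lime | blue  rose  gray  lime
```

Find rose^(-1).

gray

First locate the identity: row lime matches the header, so lime is the identity.
Scan row rose for lime: rose ⊙ gray = lime. Hence rose^(-1) = gray.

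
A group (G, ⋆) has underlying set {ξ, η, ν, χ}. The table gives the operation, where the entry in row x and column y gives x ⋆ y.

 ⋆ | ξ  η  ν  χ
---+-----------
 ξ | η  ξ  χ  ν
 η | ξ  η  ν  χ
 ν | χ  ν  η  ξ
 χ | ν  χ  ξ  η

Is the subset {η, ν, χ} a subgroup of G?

No

ν ⋆ χ = ξ, which is not in {η, ν, χ}.
The subset is not closed under ⋆, so it is not a subgroup.
(Structurally, G here is isomorphic to the Klein four-group V_4.)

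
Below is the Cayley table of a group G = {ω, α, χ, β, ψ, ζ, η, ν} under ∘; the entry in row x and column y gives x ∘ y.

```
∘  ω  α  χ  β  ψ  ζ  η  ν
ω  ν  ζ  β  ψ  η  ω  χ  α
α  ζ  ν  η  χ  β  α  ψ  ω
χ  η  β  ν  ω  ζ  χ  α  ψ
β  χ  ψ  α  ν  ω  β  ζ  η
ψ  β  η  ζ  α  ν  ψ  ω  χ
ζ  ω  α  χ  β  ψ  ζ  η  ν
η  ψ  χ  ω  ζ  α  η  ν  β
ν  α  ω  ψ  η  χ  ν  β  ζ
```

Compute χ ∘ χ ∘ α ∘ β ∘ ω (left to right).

χ ∘ χ = ν
ν ∘ α = ω
ω ∘ β = ψ
ψ ∘ ω = β

β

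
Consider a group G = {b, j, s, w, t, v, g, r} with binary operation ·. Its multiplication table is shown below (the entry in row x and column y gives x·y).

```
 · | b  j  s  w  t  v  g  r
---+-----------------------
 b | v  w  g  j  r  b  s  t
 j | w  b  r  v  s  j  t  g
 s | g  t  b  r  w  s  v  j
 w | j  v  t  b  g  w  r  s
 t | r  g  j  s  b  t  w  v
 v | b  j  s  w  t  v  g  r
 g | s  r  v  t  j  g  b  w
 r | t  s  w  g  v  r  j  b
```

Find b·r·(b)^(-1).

r

The identity is v. In row b, the entry v sits in column b, so b^(-1) = b.
b·r = t
t·b = r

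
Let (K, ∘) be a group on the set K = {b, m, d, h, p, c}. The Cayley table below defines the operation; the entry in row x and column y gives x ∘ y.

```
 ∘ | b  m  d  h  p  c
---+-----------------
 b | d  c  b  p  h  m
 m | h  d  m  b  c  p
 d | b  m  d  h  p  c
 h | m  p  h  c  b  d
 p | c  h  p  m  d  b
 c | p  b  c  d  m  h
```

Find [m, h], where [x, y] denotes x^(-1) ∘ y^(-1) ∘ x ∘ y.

Identity is d; from the table m^(-1) = m and h^(-1) = c.
m ∘ c = p
p ∘ m = h
h ∘ h = c

c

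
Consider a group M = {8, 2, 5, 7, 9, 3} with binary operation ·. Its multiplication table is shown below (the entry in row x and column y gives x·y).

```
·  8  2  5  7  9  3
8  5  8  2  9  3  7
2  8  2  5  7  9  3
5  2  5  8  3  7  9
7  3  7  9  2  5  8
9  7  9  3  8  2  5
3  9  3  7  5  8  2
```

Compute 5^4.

5

5^1 = 5
5^2 = 5·5 = 8
5^3 = 8·5 = 2
5^4 = 2·5 = 5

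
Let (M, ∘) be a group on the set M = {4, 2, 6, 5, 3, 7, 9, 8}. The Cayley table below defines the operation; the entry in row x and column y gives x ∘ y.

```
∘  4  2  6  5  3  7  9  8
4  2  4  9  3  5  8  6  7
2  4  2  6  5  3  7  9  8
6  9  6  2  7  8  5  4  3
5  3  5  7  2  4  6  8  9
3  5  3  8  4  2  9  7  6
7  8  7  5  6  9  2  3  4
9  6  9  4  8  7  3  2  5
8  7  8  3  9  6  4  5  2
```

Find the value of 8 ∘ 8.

2

Read row 8, column 8: 8 ∘ 8 = 2.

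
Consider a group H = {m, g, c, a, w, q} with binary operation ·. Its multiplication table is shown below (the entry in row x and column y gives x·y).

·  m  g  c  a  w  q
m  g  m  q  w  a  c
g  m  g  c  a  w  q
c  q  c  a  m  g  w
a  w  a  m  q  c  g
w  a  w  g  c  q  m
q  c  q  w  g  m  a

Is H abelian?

Yes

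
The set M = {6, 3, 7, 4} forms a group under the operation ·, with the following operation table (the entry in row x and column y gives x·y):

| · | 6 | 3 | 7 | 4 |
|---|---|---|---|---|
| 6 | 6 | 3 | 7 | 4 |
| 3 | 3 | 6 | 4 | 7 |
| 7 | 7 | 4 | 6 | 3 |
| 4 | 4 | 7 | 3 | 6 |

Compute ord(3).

The identity element is 6 (its row matches the header).
3^1 = 3
3^2 = 3·3 = 6
The first power of 3 equal to the identity is 3^2, so ord(3) = 2.

2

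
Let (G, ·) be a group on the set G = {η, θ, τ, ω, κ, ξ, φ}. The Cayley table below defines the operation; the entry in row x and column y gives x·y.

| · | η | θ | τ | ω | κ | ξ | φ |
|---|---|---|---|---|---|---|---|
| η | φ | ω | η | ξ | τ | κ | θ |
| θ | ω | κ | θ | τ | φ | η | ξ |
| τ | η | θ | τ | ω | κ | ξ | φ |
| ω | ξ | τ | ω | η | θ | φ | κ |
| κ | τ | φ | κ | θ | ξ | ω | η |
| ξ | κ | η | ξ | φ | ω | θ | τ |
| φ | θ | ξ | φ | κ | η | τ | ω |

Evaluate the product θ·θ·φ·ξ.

κ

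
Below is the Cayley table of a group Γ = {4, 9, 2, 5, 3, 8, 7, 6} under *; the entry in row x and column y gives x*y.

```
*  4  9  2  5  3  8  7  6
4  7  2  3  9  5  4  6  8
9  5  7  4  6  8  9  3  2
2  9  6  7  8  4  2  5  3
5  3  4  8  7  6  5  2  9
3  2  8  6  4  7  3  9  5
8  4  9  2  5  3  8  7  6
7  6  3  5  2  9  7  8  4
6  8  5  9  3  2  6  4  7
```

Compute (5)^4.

5^1 = 5
5^2 = 5*5 = 7
5^3 = 7*5 = 2
5^4 = 2*5 = 8
(Structurally, Γ here is isomorphic to the quaternion group Q_8.)

8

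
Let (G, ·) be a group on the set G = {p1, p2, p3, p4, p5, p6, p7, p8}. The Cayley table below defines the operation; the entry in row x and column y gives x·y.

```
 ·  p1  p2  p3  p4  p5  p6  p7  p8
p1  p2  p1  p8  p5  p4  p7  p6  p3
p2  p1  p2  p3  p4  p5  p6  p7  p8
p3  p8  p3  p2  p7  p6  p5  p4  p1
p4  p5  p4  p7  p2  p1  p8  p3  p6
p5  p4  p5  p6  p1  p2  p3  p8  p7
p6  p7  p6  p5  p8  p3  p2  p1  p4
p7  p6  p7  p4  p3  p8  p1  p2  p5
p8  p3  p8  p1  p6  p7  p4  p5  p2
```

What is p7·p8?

p5

Read row p7, column p8: p7·p8 = p5.
(Structurally, G here is isomorphic to the elementary abelian group (Z_2)^3.)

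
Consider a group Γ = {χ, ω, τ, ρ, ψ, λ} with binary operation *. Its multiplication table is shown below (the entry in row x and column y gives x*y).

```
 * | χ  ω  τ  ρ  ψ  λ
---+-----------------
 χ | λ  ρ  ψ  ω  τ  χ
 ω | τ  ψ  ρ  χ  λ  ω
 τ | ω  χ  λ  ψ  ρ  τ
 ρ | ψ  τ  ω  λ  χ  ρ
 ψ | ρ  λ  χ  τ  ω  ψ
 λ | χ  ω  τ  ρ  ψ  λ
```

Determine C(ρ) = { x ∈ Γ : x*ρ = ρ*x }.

{λ, ρ}

Compare row ρ with column ρ entry by entry.
χ*ρ = ω but ρ*χ = ψ, so χ does not.
Collecting the elements that commute with ρ: C(ρ) = {λ, ρ}.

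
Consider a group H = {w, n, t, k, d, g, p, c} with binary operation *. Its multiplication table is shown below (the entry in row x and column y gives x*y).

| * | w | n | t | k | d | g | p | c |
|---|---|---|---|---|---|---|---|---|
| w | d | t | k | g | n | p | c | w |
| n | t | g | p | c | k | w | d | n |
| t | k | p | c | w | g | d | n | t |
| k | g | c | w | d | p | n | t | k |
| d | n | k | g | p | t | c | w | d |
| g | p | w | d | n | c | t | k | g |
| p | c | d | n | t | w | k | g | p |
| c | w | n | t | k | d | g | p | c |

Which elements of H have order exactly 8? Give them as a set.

{k, n, p, w}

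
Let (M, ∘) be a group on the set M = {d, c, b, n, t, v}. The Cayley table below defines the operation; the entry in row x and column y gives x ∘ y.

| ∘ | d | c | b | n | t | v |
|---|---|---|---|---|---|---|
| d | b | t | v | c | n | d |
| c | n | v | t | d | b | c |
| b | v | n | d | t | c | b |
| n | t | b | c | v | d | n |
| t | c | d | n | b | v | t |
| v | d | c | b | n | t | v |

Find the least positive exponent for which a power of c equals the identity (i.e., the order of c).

2

The identity element is v (its row matches the header).
c^1 = c
c^2 = c ∘ c = v
The first power of c equal to the identity is c^2, so ord(c) = 2.
(Structurally, M here is isomorphic to the symmetric group S_3.)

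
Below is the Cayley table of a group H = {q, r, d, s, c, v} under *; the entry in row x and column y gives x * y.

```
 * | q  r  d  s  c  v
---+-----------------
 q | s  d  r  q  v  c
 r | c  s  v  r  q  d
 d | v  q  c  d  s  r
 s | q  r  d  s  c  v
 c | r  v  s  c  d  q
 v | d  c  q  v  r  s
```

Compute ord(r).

The identity element is s (its row matches the header).
r^1 = r
r^2 = r * r = s
The first power of r equal to the identity is r^2, so ord(r) = 2.

2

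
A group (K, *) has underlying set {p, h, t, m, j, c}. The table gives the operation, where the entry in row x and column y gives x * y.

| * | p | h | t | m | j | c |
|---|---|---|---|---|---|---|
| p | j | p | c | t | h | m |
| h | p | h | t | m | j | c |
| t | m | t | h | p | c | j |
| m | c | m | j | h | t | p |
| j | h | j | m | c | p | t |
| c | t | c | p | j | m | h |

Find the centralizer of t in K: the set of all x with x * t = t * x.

{h, t}

Compare row t with column t entry by entry.
j * t = m but t * j = c, so j does not.
Collecting the elements that commute with t: C(t) = {h, t}.
(Structurally, K here is isomorphic to the symmetric group S_3.)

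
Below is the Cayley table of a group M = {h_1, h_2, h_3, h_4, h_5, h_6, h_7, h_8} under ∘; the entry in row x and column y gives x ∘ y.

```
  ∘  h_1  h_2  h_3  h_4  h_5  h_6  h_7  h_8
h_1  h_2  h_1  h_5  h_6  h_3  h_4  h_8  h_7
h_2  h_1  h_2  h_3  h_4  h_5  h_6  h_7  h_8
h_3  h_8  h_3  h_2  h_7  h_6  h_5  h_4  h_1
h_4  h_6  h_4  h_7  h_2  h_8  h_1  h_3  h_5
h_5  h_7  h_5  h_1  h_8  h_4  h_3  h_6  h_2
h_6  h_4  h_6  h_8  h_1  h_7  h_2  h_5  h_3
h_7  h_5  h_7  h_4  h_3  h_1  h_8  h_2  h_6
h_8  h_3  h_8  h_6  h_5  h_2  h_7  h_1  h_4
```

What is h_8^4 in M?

h_2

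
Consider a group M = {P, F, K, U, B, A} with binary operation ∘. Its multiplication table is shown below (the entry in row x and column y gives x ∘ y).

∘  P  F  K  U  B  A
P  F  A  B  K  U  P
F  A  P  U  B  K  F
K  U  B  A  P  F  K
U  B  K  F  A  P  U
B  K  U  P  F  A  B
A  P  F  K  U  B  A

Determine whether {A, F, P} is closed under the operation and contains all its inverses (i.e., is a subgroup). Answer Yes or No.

Yes

{A, F, P} contains the identity A.
Checking products: every product of two elements of {A, F, P} (read from the table) lies in {A, F, P}, so the set is closed.
In a finite group, a nonempty closed subset is a subgroup. So {A, F, P} ≤ M.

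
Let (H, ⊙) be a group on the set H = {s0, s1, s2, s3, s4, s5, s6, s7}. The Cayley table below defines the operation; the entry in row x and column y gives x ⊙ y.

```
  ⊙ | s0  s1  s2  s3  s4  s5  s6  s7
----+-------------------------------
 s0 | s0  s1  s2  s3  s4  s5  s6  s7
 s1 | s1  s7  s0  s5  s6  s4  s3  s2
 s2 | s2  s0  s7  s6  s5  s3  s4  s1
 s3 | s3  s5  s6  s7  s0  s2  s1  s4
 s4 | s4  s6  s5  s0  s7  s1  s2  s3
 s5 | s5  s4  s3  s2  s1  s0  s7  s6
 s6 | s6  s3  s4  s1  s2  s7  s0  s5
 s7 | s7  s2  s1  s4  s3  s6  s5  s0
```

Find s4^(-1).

First locate the identity: row s0 matches the header, so s0 is the identity.
Scan row s4 for s0: s4 ⊙ s3 = s0. Hence s4^(-1) = s3.

s3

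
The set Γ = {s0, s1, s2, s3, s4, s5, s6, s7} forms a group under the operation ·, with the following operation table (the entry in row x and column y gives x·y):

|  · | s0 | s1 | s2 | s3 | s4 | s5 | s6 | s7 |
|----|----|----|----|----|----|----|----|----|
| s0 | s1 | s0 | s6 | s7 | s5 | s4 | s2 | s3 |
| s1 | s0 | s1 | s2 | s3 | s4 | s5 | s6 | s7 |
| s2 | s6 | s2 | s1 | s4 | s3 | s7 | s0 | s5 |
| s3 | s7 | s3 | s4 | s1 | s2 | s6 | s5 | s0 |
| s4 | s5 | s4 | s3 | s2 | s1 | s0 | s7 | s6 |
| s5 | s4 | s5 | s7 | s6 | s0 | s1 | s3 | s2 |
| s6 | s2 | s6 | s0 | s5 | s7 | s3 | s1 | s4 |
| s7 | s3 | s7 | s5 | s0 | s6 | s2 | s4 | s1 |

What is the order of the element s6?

The identity element is s1 (its row matches the header).
s6^1 = s6
s6^2 = s6·s6 = s1
The first power of s6 equal to the identity is s6^2, so ord(s6) = 2.

2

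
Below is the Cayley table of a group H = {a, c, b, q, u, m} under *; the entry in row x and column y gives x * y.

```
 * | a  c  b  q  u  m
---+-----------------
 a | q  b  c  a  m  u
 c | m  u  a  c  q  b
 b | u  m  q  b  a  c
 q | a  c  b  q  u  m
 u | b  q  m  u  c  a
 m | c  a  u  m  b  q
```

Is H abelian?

No

c * a = m but a * c = b.
Since c and a do not commute, H is not abelian.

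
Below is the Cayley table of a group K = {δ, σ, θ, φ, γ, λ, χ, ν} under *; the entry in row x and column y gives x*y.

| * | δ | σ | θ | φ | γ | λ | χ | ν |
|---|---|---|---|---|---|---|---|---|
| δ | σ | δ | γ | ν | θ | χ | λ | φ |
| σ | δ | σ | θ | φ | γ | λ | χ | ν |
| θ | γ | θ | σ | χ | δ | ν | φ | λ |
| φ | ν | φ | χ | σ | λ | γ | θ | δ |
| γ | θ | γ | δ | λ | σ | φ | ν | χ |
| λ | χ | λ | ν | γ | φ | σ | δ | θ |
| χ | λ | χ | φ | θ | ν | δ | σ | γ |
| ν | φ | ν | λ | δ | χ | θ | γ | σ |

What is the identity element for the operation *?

The identity e satisfies e*x = x for all x, so its row in the table reproduces the column headers.
Row σ reads: δ, σ, θ, φ, γ, λ, χ, ν — exactly the header order. So σ is the identity.

σ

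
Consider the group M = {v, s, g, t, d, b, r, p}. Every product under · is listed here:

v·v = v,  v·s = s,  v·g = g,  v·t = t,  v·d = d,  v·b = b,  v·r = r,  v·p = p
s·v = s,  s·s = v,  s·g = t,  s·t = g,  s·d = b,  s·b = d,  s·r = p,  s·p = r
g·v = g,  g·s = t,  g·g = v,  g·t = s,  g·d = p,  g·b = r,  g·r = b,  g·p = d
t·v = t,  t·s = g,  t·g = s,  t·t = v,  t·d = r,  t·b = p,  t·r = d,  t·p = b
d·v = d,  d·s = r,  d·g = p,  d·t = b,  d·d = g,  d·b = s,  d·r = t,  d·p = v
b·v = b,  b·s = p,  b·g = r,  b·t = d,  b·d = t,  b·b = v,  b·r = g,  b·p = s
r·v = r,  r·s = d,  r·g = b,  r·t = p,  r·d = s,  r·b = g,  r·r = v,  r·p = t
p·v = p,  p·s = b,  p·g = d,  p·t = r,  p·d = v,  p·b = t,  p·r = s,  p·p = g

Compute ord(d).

The identity element is v (its row matches the header).
d^1 = d
d^2 = d·d = g
d^3 = g·d = p
d^4 = p·d = v
The first power of d equal to the identity is d^4, so ord(d) = 4.

4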